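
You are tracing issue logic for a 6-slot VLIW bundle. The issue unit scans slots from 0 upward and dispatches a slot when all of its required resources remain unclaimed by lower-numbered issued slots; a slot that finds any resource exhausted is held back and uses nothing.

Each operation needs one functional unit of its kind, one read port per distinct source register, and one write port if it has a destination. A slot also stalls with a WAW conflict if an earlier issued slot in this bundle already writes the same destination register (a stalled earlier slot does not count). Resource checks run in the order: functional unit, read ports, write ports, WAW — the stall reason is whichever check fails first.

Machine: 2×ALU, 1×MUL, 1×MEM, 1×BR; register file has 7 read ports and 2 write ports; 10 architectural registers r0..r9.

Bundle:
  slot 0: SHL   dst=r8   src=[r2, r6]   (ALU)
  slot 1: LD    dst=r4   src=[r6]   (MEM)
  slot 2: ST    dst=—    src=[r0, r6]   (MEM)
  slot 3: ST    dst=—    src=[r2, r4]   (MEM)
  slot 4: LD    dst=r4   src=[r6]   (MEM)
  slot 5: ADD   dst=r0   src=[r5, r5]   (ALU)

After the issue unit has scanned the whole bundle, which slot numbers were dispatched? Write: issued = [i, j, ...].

issued = [0, 1]

[0] ALU needs rd=2 wr=1: ok; after: ALU=1 MUL=1 MEM=1 BR=1, R=5, W=1
[1] MEM needs rd=1 wr=1: ok; after: ALU=1 MUL=1 MEM=0 BR=1, R=4, W=0
[2] MEM needs rd=2 wr=0: FU; after: ALU=1 MUL=1 MEM=0 BR=1, R=4, W=0
[3] MEM needs rd=2 wr=0: FU; after: ALU=1 MUL=1 MEM=0 BR=1, R=4, W=0
[4] MEM needs rd=1 wr=1: FU; after: ALU=1 MUL=1 MEM=0 BR=1, R=4, W=0
[5] ALU needs rd=1 wr=1: WR_PORT; after: ALU=1 MUL=1 MEM=0 BR=1, R=4, W=0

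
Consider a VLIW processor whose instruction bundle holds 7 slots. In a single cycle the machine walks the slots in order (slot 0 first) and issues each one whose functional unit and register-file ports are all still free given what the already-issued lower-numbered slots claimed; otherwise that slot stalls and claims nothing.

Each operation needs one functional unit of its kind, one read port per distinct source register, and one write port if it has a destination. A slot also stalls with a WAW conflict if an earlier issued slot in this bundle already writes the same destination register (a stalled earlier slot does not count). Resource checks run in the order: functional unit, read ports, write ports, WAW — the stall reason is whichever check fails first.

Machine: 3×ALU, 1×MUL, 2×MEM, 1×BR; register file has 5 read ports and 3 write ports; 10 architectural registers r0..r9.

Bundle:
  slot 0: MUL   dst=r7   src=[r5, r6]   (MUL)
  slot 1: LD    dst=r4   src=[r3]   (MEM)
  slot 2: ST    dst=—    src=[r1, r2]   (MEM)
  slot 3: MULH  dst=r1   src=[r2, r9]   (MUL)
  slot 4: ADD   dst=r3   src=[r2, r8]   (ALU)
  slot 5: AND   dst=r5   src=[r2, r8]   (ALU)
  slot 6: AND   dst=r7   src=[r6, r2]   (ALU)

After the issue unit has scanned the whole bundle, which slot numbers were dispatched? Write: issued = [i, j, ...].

slot 0 (MUL): ISSUE — free A3,Mu0,Ld2,B1 rp3 wp2
slot 1 (MEM): ISSUE — free A3,Mu0,Ld1,B1 rp2 wp1
slot 2 (MEM): ISSUE — free A3,Mu0,Ld0,B1 rp0 wp1
slot 3 (MUL): stall FU — free A3,Mu0,Ld0,B1 rp0 wp1
slot 4 (ALU): stall RD_PORT — free A3,Mu0,Ld0,B1 rp0 wp1
slot 5 (ALU): stall RD_PORT — free A3,Mu0,Ld0,B1 rp0 wp1
slot 6 (ALU): stall RD_PORT — free A3,Mu0,Ld0,B1 rp0 wp1

issued = [0, 1, 2]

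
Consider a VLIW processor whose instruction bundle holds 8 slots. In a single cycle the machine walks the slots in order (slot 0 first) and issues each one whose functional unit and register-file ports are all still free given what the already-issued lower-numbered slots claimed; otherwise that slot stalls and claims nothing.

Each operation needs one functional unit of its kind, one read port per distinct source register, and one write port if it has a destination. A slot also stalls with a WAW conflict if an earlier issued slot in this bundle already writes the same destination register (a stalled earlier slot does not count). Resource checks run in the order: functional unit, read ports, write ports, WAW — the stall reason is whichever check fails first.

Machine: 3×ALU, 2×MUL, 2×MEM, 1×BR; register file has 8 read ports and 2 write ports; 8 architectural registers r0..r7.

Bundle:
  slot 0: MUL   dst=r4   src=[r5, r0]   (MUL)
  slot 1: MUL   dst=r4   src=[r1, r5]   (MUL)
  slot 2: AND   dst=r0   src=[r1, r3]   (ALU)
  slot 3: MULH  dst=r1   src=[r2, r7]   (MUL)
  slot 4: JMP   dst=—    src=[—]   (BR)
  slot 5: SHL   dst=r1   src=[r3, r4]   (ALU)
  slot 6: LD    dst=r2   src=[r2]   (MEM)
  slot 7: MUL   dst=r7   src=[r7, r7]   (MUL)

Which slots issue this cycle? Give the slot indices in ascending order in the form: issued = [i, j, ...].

issued = [0, 2, 4]

  0. MUL→r4 ⇒ go  {3A/1Mu/2Ld/1B | 6r 1w}
  1. MUL→r4 ⇒ no(WAW)  {3A/1Mu/2Ld/1B | 6r 1w}
  2. ALU→r0 ⇒ go  {2A/1Mu/2Ld/1B | 4r 0w}
  3. MUL→r1 ⇒ no(WR_PORT)  {2A/1Mu/2Ld/1B | 4r 0w}
  4. BR ⇒ go  {2A/1Mu/2Ld/0B | 4r 0w}
  5. ALU→r1 ⇒ no(WR_PORT)  {2A/1Mu/2Ld/0B | 4r 0w}
  6. MEM→r2 ⇒ no(WR_PORT)  {2A/1Mu/2Ld/0B | 4r 0w}
  7. MUL→r7 ⇒ no(WR_PORT)  {2A/1Mu/2Ld/0B | 4r 0w}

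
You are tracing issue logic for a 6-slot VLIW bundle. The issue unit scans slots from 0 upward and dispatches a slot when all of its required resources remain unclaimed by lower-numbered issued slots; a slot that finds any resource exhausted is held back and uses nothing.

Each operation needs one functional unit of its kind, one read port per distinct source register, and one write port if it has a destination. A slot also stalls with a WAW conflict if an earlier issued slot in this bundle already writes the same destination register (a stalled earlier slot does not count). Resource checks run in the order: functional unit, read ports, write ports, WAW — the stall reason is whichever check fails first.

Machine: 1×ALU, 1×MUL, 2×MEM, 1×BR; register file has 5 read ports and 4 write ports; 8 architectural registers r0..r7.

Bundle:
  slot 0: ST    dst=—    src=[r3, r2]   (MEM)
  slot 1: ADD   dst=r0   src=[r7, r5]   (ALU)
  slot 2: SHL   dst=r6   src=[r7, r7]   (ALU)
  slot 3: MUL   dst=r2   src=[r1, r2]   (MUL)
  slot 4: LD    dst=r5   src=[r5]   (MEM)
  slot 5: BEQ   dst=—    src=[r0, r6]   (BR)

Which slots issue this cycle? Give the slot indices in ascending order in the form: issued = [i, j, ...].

  0. MEM ⇒ go  {1A/1Mu/1Ld/1B | 3r 4w}
  1. ALU→r0 ⇒ go  {0A/1Mu/1Ld/1B | 1r 3w}
  2. ALU→r6 ⇒ no(FU)  {0A/1Mu/1Ld/1B | 1r 3w}
  3. MUL→r2 ⇒ no(RD_PORT)  {0A/1Mu/1Ld/1B | 1r 3w}
  4. MEM→r5 ⇒ go  {0A/1Mu/0Ld/1B | 0r 2w}
  5. BR ⇒ no(RD_PORT)  {0A/1Mu/0Ld/1B | 0r 2w}

issued = [0, 1, 4]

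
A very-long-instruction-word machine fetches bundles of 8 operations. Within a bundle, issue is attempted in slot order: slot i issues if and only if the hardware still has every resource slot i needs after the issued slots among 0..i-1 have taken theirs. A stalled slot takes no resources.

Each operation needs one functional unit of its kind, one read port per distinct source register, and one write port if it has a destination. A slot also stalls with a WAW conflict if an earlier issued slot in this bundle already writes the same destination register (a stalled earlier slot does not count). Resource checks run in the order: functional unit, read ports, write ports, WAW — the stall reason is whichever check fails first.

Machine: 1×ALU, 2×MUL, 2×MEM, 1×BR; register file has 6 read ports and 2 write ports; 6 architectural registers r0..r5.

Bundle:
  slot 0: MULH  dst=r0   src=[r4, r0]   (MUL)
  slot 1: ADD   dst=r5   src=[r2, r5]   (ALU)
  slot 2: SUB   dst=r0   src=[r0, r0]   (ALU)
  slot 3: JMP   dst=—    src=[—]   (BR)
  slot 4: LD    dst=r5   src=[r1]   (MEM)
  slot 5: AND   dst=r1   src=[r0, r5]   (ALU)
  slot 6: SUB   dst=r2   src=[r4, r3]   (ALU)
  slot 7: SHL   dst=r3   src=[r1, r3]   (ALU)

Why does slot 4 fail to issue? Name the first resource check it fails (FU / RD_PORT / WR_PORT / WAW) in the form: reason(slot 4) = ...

[0] MUL needs rd=2 wr=1: ok; after: ALU=1 MUL=1 MEM=2 BR=1, R=4, W=1
[1] ALU needs rd=2 wr=1: ok; after: ALU=0 MUL=1 MEM=2 BR=1, R=2, W=0
[2] ALU needs rd=1 wr=1: FU; after: ALU=0 MUL=1 MEM=2 BR=1, R=2, W=0
[3] BR needs rd=0 wr=0: ok; after: ALU=0 MUL=1 MEM=2 BR=0, R=2, W=0
[4] MEM needs rd=1 wr=1: WR_PORT; after: ALU=0 MUL=1 MEM=2 BR=0, R=2, W=0
[5] ALU needs rd=2 wr=1: FU; after: ALU=0 MUL=1 MEM=2 BR=0, R=2, W=0
[6] ALU needs rd=2 wr=1: FU; after: ALU=0 MUL=1 MEM=2 BR=0, R=2, W=0
[7] ALU needs rd=2 wr=1: FU; after: ALU=0 MUL=1 MEM=2 BR=0, R=2, W=0

reason(slot 4) = WR_PORT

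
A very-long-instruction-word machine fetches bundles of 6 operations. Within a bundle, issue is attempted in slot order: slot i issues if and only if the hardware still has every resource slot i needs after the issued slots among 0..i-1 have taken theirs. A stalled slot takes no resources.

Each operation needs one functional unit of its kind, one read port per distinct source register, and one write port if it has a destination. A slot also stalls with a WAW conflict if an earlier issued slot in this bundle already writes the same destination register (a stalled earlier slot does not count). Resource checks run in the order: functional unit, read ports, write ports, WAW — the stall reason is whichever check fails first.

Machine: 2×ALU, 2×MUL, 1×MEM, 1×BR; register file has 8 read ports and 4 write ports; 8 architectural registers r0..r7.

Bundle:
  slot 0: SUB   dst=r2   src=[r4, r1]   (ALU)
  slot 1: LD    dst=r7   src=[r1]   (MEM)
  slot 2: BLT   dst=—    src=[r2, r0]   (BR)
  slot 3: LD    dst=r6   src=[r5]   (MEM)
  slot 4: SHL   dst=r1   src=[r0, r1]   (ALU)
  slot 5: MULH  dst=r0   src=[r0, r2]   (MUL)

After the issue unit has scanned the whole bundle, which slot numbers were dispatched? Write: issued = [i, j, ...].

issued = [0, 1, 2, 4]

slot 0 (ALU): ISSUE — free A1,Mu2,Ld1,B1 rp6 wp3
slot 1 (MEM): ISSUE — free A1,Mu2,Ld0,B1 rp5 wp2
slot 2 (BR): ISSUE — free A1,Mu2,Ld0,B0 rp3 wp2
slot 3 (MEM): stall FU — free A1,Mu2,Ld0,B0 rp3 wp2
slot 4 (ALU): ISSUE — free A0,Mu2,Ld0,B0 rp1 wp1
slot 5 (MUL): stall RD_PORT — free A0,Mu2,Ld0,B0 rp1 wp1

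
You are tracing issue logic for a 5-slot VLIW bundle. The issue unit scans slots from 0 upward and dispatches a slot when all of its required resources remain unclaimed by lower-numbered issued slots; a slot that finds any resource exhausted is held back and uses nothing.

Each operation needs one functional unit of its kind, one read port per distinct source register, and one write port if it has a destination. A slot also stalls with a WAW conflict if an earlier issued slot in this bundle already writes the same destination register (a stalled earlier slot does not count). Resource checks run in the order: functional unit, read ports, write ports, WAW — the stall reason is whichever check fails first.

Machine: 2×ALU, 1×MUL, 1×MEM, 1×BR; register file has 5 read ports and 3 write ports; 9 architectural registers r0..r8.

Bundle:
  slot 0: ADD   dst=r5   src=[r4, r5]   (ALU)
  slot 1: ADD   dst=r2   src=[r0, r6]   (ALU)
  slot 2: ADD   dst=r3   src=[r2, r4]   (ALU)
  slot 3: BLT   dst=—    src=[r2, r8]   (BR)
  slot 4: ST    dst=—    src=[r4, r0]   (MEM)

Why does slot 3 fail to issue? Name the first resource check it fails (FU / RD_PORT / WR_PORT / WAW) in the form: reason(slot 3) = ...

reason(slot 3) = RD_PORT

(0) want 1×ALU +2rd +1wr — yes → AL1|MU1|ME1|BR1|rd3|wr2
(1) want 1×ALU +2rd +1wr — yes → AL0|MU1|ME1|BR1|rd1|wr1
(2) want 1×ALU +2rd +1wr — FU → AL0|MU1|ME1|BR1|rd1|wr1
(3) want 1×BR +2rd +0wr — RD_PORT → AL0|MU1|ME1|BR1|rd1|wr1
(4) want 1×MEM +2rd +0wr — RD_PORT → AL0|MU1|ME1|BR1|rd1|wr1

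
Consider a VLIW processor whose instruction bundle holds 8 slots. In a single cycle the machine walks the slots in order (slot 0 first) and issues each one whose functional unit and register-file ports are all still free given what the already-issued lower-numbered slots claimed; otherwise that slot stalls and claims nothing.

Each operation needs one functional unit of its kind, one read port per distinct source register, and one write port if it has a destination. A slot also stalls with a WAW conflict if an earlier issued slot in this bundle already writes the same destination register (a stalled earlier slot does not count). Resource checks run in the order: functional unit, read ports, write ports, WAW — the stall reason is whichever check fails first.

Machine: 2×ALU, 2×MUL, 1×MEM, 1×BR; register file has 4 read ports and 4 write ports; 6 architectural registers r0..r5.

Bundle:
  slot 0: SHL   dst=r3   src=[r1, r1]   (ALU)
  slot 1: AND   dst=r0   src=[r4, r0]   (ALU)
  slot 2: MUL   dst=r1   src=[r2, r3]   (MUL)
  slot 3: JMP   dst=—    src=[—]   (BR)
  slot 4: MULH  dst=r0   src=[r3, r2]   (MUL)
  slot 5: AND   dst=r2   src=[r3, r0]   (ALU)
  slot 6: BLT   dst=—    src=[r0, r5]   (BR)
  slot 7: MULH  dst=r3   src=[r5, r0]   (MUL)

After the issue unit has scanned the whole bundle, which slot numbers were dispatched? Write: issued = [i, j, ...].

issued = [0, 1, 3]

slot 0 (ALU): ISSUE — free A1,Mu2,Ld1,B1 rp3 wp3
slot 1 (ALU): ISSUE — free A0,Mu2,Ld1,B1 rp1 wp2
slot 2 (MUL): stall RD_PORT — free A0,Mu2,Ld1,B1 rp1 wp2
slot 3 (BR): ISSUE — free A0,Mu2,Ld1,B0 rp1 wp2
slot 4 (MUL): stall RD_PORT — free A0,Mu2,Ld1,B0 rp1 wp2
slot 5 (ALU): stall FU — free A0,Mu2,Ld1,B0 rp1 wp2
slot 6 (BR): stall FU — free A0,Mu2,Ld1,B0 rp1 wp2
slot 7 (MUL): stall RD_PORT — free A0,Mu2,Ld1,B0 rp1 wp2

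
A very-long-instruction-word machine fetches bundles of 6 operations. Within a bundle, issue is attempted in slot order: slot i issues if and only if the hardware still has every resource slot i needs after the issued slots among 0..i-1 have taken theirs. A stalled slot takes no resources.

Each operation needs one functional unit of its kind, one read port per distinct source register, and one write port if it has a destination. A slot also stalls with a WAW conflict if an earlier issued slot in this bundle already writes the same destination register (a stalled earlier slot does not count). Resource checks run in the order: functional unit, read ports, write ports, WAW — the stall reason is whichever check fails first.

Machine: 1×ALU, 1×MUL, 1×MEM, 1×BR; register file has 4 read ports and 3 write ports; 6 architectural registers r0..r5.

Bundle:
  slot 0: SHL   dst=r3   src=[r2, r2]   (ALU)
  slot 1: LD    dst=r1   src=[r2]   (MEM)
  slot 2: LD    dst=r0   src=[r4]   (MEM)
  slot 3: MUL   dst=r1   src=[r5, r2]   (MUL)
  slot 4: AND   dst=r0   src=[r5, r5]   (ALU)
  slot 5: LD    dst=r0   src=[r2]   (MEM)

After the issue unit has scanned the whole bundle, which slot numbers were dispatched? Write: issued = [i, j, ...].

[0] ALU needs rd=1 wr=1: ok; after: ALU=0 MUL=1 MEM=1 BR=1, R=3, W=2
[1] MEM needs rd=1 wr=1: ok; after: ALU=0 MUL=1 MEM=0 BR=1, R=2, W=1
[2] MEM needs rd=1 wr=1: FU; after: ALU=0 MUL=1 MEM=0 BR=1, R=2, W=1
[3] MUL needs rd=2 wr=1: WAW; after: ALU=0 MUL=1 MEM=0 BR=1, R=2, W=1
[4] ALU needs rd=1 wr=1: FU; after: ALU=0 MUL=1 MEM=0 BR=1, R=2, W=1
[5] MEM needs rd=1 wr=1: FU; after: ALU=0 MUL=1 MEM=0 BR=1, R=2, W=1

issued = [0, 1]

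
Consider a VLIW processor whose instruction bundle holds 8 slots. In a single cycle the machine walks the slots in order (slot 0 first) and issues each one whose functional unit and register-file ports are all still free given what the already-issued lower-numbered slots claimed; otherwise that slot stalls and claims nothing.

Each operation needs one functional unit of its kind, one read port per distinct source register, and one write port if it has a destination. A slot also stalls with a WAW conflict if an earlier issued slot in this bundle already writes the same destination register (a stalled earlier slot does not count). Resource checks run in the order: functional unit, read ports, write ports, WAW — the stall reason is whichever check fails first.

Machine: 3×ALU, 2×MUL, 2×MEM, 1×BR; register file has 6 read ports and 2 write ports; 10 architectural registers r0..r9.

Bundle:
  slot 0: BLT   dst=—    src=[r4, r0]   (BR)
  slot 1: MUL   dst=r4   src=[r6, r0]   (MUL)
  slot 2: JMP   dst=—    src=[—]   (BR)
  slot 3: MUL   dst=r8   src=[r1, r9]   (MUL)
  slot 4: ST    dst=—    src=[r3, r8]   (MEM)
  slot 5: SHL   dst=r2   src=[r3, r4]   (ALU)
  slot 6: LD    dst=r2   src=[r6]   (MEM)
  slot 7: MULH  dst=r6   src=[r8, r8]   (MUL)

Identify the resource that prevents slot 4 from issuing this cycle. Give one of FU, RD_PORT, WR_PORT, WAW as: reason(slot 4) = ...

reason(slot 4) = RD_PORT

slot 0 (BR): ISSUE — free A3,Mu2,Ld2,B0 rp4 wp2
slot 1 (MUL): ISSUE — free A3,Mu1,Ld2,B0 rp2 wp1
slot 2 (BR): stall FU — free A3,Mu1,Ld2,B0 rp2 wp1
slot 3 (MUL): ISSUE — free A3,Mu0,Ld2,B0 rp0 wp0
slot 4 (MEM): stall RD_PORT — free A3,Mu0,Ld2,B0 rp0 wp0
slot 5 (ALU): stall RD_PORT — free A3,Mu0,Ld2,B0 rp0 wp0
slot 6 (MEM): stall RD_PORT — free A3,Mu0,Ld2,B0 rp0 wp0
slot 7 (MUL): stall FU — free A3,Mu0,Ld2,B0 rp0 wp0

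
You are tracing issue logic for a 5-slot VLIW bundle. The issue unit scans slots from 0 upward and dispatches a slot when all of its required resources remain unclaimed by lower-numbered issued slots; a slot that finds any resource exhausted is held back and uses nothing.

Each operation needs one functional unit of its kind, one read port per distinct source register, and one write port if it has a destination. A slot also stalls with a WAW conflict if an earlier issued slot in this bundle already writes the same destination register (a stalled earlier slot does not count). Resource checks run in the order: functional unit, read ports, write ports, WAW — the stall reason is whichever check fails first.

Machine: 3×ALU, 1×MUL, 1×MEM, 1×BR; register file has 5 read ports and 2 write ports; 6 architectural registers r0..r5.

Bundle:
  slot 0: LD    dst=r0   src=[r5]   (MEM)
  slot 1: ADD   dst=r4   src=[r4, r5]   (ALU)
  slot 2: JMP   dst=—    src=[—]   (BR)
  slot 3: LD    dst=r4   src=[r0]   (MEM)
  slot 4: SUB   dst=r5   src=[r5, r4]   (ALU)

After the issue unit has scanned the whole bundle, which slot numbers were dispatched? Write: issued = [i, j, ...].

issued = [0, 1, 2]

(0) want 1×MEM +1rd +1wr — yes → AL3|MU1|ME0|BR1|rd4|wr1
(1) want 1×ALU +2rd +1wr — yes → AL2|MU1|ME0|BR1|rd2|wr0
(2) want 1×BR +0rd +0wr — yes → AL2|MU1|ME0|BR0|rd2|wr0
(3) want 1×MEM +1rd +1wr — FU → AL2|MU1|ME0|BR0|rd2|wr0
(4) want 1×ALU +2rd +1wr — WR_PORT → AL2|MU1|ME0|BR0|rd2|wr0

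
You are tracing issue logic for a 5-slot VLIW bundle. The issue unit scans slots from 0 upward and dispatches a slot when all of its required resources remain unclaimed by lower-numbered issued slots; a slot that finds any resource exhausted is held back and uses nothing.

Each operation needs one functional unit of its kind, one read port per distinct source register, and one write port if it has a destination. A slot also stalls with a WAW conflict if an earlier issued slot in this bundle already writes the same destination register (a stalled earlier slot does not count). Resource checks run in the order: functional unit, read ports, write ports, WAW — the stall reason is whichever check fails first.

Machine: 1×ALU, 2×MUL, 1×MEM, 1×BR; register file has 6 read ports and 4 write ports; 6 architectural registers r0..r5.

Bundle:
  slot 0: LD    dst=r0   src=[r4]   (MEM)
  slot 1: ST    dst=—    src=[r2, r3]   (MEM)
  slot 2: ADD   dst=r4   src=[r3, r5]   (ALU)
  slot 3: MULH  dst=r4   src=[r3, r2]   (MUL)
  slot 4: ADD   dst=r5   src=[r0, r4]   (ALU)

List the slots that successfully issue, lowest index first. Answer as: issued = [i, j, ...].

issued = [0, 2]

#0 MEM src=r4 dispatched  <A:1 Mu:2 Ld:0 B:1 rd:5 wr:3>
#1 MEM src=r2,r3 held:FU  <A:1 Mu:2 Ld:0 B:1 rd:5 wr:3>
#2 ALU src=r3,r5 dispatched  <A:0 Mu:2 Ld:0 B:1 rd:3 wr:2>
#3 MUL src=r3,r2 held:WAW  <A:0 Mu:2 Ld:0 B:1 rd:3 wr:2>
#4 ALU src=r0,r4 held:FU  <A:0 Mu:2 Ld:0 B:1 rd:3 wr:2>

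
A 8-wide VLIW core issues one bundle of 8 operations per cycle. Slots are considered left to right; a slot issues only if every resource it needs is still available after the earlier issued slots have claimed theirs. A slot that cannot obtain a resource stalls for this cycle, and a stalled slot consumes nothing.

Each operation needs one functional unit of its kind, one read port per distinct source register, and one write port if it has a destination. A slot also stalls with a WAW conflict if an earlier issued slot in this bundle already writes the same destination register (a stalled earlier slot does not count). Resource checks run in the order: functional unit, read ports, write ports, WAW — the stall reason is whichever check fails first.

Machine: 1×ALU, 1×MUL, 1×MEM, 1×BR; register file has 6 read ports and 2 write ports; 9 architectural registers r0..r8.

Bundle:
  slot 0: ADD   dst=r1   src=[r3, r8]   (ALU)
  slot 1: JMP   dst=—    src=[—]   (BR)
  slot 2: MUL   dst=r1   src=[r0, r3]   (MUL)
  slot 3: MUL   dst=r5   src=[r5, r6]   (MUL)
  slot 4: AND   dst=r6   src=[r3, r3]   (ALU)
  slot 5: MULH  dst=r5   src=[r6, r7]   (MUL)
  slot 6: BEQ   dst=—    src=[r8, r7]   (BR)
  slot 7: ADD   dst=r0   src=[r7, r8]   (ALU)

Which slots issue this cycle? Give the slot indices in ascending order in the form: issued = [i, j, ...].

issued = [0, 1, 3]

(0) want 1×ALU +2rd +1wr — yes → AL0|MU1|ME1|BR1|rd4|wr1
(1) want 1×BR +0rd +0wr — yes → AL0|MU1|ME1|BR0|rd4|wr1
(2) want 1×MUL +2rd +1wr — WAW → AL0|MU1|ME1|BR0|rd4|wr1
(3) want 1×MUL +2rd +1wr — yes → AL0|MU0|ME1|BR0|rd2|wr0
(4) want 1×ALU +1rd +1wr — FU → AL0|MU0|ME1|BR0|rd2|wr0
(5) want 1×MUL +2rd +1wr — FU → AL0|MU0|ME1|BR0|rd2|wr0
(6) want 1×BR +2rd +0wr — FU → AL0|MU0|ME1|BR0|rd2|wr0
(7) want 1×ALU +2rd +1wr — FU → AL0|MU0|ME1|BR0|rd2|wr0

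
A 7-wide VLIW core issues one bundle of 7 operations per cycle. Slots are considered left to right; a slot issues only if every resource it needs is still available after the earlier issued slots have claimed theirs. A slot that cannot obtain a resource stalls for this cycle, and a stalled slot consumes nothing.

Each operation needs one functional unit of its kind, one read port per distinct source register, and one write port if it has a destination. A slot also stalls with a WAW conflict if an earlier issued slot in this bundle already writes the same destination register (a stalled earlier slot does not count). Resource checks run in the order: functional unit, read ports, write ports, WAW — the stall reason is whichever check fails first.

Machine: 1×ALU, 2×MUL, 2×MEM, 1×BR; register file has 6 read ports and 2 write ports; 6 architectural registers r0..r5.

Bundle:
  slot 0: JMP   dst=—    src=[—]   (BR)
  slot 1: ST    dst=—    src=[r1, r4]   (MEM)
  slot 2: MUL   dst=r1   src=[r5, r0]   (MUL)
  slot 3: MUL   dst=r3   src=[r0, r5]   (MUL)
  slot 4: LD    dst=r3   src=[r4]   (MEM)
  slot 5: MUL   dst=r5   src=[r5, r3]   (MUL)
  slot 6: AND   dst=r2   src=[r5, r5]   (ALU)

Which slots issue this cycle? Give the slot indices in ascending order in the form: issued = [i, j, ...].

issued = [0, 1, 2, 3]

  0. BR ⇒ go  {1A/2Mu/2Ld/0B | 6r 2w}
  1. MEM ⇒ go  {1A/2Mu/1Ld/0B | 4r 2w}
  2. MUL→r1 ⇒ go  {1A/1Mu/1Ld/0B | 2r 1w}
  3. MUL→r3 ⇒ go  {1A/0Mu/1Ld/0B | 0r 0w}
  4. MEM→r3 ⇒ no(RD_PORT)  {1A/0Mu/1Ld/0B | 0r 0w}
  5. MUL→r5 ⇒ no(FU)  {1A/0Mu/1Ld/0B | 0r 0w}
  6. ALU→r2 ⇒ no(RD_PORT)  {1A/0Mu/1Ld/0B | 0r 0w}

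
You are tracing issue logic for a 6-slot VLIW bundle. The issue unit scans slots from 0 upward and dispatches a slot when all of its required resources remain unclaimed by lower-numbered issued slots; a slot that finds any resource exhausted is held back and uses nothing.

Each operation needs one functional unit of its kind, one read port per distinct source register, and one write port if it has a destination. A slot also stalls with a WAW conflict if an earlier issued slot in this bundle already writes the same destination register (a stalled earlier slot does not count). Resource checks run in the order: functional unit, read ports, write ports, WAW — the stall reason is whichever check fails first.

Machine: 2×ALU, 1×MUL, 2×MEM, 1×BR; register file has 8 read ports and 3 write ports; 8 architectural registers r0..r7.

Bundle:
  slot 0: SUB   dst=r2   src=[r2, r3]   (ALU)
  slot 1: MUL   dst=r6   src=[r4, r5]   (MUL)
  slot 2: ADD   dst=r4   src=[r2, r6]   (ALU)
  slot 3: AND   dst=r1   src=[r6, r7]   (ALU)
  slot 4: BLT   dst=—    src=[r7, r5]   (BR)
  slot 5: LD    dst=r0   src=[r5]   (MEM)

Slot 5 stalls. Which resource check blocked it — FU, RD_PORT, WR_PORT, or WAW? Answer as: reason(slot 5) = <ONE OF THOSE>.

reason(slot 5) = RD_PORT

  0. ALU→r2 ⇒ go  {1A/1Mu/2Ld/1B | 6r 2w}
  1. MUL→r6 ⇒ go  {1A/0Mu/2Ld/1B | 4r 1w}
  2. ALU→r4 ⇒ go  {0A/0Mu/2Ld/1B | 2r 0w}
  3. ALU→r1 ⇒ no(FU)  {0A/0Mu/2Ld/1B | 2r 0w}
  4. BR ⇒ go  {0A/0Mu/2Ld/0B | 0r 0w}
  5. MEM→r0 ⇒ no(RD_PORT)  {0A/0Mu/2Ld/0B | 0r 0w}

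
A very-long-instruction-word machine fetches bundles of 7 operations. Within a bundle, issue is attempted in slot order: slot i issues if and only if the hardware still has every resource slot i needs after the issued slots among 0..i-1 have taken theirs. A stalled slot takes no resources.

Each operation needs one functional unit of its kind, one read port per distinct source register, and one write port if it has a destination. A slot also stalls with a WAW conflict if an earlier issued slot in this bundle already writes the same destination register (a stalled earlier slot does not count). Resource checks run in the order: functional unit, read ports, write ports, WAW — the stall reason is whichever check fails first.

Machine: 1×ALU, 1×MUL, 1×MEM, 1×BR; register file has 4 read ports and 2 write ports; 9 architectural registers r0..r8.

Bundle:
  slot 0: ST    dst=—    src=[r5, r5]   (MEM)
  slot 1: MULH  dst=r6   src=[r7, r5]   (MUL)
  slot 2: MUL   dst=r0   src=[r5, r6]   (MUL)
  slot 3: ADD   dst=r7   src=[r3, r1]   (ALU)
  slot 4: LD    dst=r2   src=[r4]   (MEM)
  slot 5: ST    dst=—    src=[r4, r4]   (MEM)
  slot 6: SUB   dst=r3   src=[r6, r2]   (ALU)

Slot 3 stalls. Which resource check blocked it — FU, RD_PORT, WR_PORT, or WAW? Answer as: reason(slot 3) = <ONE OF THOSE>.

#0 MEM src=r5,r5 dispatched  <A:1 Mu:1 Ld:0 B:1 rd:3 wr:2>
#1 MUL src=r7,r5 dispatched  <A:1 Mu:0 Ld:0 B:1 rd:1 wr:1>
#2 MUL src=r5,r6 held:FU  <A:1 Mu:0 Ld:0 B:1 rd:1 wr:1>
#3 ALU src=r3,r1 held:RD_PORT  <A:1 Mu:0 Ld:0 B:1 rd:1 wr:1>
#4 MEM src=r4 held:FU  <A:1 Mu:0 Ld:0 B:1 rd:1 wr:1>
#5 MEM src=r4,r4 held:FU  <A:1 Mu:0 Ld:0 B:1 rd:1 wr:1>
#6 ALU src=r6,r2 held:RD_PORT  <A:1 Mu:0 Ld:0 B:1 rd:1 wr:1>

reason(slot 3) = RD_PORT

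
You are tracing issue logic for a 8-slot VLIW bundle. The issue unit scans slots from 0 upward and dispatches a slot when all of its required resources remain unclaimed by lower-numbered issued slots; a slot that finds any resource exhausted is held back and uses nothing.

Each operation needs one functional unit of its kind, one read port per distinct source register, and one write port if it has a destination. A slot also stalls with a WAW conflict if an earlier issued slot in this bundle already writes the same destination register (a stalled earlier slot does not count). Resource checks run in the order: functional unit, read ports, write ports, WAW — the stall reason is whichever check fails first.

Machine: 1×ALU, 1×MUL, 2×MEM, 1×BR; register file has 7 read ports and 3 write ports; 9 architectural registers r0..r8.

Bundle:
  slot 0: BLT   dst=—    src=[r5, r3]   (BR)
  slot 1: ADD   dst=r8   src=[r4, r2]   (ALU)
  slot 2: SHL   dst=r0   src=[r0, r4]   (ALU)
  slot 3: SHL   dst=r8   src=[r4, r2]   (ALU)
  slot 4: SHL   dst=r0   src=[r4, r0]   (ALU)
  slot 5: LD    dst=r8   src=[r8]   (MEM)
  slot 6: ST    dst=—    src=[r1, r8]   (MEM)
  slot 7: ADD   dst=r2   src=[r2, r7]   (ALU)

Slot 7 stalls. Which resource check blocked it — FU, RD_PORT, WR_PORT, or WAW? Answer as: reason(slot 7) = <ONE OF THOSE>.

reason(slot 7) = FU

slot 0 (BR): ISSUE — free A1,Mu1,Ld2,B0 rp5 wp3
slot 1 (ALU): ISSUE — free A0,Mu1,Ld2,B0 rp3 wp2
slot 2 (ALU): stall FU — free A0,Mu1,Ld2,B0 rp3 wp2
slot 3 (ALU): stall FU — free A0,Mu1,Ld2,B0 rp3 wp2
slot 4 (ALU): stall FU — free A0,Mu1,Ld2,B0 rp3 wp2
slot 5 (MEM): stall WAW — free A0,Mu1,Ld2,B0 rp3 wp2
slot 6 (MEM): ISSUE — free A0,Mu1,Ld1,B0 rp1 wp2
slot 7 (ALU): stall FU — free A0,Mu1,Ld1,B0 rp1 wp2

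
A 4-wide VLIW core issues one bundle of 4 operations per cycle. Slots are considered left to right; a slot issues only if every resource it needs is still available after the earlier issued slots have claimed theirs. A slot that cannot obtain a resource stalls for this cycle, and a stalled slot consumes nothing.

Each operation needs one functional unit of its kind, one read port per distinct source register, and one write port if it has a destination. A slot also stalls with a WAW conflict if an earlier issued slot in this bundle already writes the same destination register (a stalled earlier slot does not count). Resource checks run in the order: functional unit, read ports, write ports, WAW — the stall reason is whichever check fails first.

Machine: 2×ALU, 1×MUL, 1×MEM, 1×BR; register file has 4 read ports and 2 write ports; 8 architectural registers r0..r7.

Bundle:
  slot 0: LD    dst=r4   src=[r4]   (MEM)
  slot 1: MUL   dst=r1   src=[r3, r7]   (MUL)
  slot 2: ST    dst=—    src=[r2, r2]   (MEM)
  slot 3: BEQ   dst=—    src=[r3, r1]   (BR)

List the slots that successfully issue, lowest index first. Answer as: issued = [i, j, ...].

(0) want 1×MEM +1rd +1wr — yes → AL2|MU1|ME0|BR1|rd3|wr1
(1) want 1×MUL +2rd +1wr — yes → AL2|MU0|ME0|BR1|rd1|wr0
(2) want 1×MEM +1rd +0wr — FU → AL2|MU0|ME0|BR1|rd1|wr0
(3) want 1×BR +2rd +0wr — RD_PORT → AL2|MU0|ME0|BR1|rd1|wr0

issued = [0, 1]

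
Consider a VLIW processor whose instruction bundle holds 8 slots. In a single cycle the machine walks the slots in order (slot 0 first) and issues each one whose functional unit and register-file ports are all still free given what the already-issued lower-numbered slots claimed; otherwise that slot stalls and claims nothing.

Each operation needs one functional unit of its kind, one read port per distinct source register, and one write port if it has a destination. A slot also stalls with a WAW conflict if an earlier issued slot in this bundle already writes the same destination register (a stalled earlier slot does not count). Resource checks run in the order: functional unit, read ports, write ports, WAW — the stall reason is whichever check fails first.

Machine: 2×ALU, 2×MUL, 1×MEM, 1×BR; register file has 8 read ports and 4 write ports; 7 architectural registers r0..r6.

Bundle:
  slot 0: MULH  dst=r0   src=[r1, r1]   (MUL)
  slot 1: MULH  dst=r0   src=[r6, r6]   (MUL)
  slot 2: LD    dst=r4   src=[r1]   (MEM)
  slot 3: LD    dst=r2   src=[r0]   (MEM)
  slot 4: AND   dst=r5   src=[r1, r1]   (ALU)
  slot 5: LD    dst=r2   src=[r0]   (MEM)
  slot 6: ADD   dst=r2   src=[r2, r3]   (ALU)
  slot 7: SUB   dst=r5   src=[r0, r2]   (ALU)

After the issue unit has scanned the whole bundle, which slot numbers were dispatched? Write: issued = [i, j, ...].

issued = [0, 2, 4, 6]

[0] MUL needs rd=1 wr=1: ok; after: ALU=2 MUL=1 MEM=1 BR=1, R=7, W=3
[1] MUL needs rd=1 wr=1: WAW; after: ALU=2 MUL=1 MEM=1 BR=1, R=7, W=3
[2] MEM needs rd=1 wr=1: ok; after: ALU=2 MUL=1 MEM=0 BR=1, R=6, W=2
[3] MEM needs rd=1 wr=1: FU; after: ALU=2 MUL=1 MEM=0 BR=1, R=6, W=2
[4] ALU needs rd=1 wr=1: ok; after: ALU=1 MUL=1 MEM=0 BR=1, R=5, W=1
[5] MEM needs rd=1 wr=1: FU; after: ALU=1 MUL=1 MEM=0 BR=1, R=5, W=1
[6] ALU needs rd=2 wr=1: ok; after: ALU=0 MUL=1 MEM=0 BR=1, R=3, W=0
[7] ALU needs rd=2 wr=1: FU; after: ALU=0 MUL=1 MEM=0 BR=1, R=3, W=0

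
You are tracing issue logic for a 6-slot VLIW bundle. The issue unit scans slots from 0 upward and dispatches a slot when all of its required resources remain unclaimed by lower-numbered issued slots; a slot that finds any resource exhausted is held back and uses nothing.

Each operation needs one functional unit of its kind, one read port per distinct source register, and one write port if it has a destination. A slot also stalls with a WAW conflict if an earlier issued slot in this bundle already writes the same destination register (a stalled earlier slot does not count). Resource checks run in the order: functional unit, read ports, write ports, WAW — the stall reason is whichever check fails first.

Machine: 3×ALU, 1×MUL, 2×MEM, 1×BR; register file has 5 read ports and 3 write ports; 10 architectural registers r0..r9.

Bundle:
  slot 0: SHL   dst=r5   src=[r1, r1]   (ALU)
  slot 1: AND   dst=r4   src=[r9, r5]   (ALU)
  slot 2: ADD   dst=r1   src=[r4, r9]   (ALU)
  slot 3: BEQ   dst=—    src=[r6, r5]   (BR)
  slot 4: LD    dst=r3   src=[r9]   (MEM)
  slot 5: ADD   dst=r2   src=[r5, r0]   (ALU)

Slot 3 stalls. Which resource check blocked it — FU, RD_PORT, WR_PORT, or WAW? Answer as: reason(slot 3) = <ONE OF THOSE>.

  0. ALU→r5 ⇒ go  {2A/1Mu/2Ld/1B | 4r 2w}
  1. ALU→r4 ⇒ go  {1A/1Mu/2Ld/1B | 2r 1w}
  2. ALU→r1 ⇒ go  {0A/1Mu/2Ld/1B | 0r 0w}
  3. BR ⇒ no(RD_PORT)  {0A/1Mu/2Ld/1B | 0r 0w}
  4. MEM→r3 ⇒ no(RD_PORT)  {0A/1Mu/2Ld/1B | 0r 0w}
  5. ALU→r2 ⇒ no(FU)  {0A/1Mu/2Ld/1B | 0r 0w}

reason(slot 3) = RD_PORT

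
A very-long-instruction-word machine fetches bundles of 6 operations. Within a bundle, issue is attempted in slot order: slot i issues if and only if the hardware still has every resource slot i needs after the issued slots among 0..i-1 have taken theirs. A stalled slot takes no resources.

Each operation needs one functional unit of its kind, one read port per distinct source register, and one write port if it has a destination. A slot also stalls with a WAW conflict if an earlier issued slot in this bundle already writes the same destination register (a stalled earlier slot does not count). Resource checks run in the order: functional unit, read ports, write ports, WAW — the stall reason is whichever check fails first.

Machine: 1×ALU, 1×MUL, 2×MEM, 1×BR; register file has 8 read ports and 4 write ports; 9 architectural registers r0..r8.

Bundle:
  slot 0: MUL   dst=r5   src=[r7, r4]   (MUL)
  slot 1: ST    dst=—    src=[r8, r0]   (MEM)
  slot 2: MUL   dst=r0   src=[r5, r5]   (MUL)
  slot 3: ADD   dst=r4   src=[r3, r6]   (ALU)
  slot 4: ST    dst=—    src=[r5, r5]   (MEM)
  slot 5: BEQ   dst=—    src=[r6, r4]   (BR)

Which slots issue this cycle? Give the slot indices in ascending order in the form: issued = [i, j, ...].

  0. MUL→r5 ⇒ go  {1A/0Mu/2Ld/1B | 6r 3w}
  1. MEM ⇒ go  {1A/0Mu/1Ld/1B | 4r 3w}
  2. MUL→r0 ⇒ no(FU)  {1A/0Mu/1Ld/1B | 4r 3w}
  3. ALU→r4 ⇒ go  {0A/0Mu/1Ld/1B | 2r 2w}
  4. MEM ⇒ go  {0A/0Mu/0Ld/1B | 1r 2w}
  5. BR ⇒ no(RD_PORT)  {0A/0Mu/0Ld/1B | 1r 2w}

issued = [0, 1, 3, 4]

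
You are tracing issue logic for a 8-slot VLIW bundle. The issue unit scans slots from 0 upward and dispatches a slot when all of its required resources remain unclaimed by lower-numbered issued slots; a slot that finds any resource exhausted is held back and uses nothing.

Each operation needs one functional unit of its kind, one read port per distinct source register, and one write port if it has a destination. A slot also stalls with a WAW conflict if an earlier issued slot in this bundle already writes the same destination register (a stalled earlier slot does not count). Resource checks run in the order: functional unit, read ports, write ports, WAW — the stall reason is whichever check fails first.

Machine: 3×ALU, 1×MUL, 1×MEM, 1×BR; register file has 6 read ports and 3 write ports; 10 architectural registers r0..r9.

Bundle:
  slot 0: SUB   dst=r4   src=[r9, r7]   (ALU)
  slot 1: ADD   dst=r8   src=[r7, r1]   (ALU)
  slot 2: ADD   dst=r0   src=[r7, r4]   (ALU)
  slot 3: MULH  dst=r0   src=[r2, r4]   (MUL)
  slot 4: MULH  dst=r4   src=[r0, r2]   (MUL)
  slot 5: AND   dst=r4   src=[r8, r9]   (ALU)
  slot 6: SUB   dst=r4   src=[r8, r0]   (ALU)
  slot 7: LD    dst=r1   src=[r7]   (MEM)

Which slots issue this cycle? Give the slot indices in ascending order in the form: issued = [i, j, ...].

slot 0 (ALU): ISSUE — free A2,Mu1,Ld1,B1 rp4 wp2
slot 1 (ALU): ISSUE — free A1,Mu1,Ld1,B1 rp2 wp1
slot 2 (ALU): ISSUE — free A0,Mu1,Ld1,B1 rp0 wp0
slot 3 (MUL): stall RD_PORT — free A0,Mu1,Ld1,B1 rp0 wp0
slot 4 (MUL): stall RD_PORT — free A0,Mu1,Ld1,B1 rp0 wp0
slot 5 (ALU): stall FU — free A0,Mu1,Ld1,B1 rp0 wp0
slot 6 (ALU): stall FU — free A0,Mu1,Ld1,B1 rp0 wp0
slot 7 (MEM): stall RD_PORT — free A0,Mu1,Ld1,B1 rp0 wp0

issued = [0, 1, 2]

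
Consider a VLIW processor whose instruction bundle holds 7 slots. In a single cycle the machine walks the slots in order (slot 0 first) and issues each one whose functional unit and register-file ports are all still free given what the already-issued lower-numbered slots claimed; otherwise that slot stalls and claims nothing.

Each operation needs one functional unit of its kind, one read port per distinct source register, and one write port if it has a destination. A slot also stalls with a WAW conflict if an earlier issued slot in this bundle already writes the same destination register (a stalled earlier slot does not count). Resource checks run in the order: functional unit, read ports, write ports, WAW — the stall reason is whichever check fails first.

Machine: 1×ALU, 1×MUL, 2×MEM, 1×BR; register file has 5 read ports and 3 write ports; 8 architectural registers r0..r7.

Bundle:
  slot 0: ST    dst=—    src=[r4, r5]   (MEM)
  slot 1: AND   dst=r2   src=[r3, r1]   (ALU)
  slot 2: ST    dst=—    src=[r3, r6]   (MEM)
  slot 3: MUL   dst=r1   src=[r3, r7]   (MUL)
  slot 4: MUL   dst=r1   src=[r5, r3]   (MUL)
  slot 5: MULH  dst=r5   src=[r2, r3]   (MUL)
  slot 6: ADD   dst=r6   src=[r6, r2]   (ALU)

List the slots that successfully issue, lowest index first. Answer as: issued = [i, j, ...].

  0. MEM ⇒ go  {1A/1Mu/1Ld/1B | 3r 3w}
  1. ALU→r2 ⇒ go  {0A/1Mu/1Ld/1B | 1r 2w}
  2. MEM ⇒ no(RD_PORT)  {0A/1Mu/1Ld/1B | 1r 2w}
  3. MUL→r1 ⇒ no(RD_PORT)  {0A/1Mu/1Ld/1B | 1r 2w}
  4. MUL→r1 ⇒ no(RD_PORT)  {0A/1Mu/1Ld/1B | 1r 2w}
  5. MUL→r5 ⇒ no(RD_PORT)  {0A/1Mu/1Ld/1B | 1r 2w}
  6. ALU→r6 ⇒ no(FU)  {0A/1Mu/1Ld/1B | 1r 2w}

issued = [0, 1]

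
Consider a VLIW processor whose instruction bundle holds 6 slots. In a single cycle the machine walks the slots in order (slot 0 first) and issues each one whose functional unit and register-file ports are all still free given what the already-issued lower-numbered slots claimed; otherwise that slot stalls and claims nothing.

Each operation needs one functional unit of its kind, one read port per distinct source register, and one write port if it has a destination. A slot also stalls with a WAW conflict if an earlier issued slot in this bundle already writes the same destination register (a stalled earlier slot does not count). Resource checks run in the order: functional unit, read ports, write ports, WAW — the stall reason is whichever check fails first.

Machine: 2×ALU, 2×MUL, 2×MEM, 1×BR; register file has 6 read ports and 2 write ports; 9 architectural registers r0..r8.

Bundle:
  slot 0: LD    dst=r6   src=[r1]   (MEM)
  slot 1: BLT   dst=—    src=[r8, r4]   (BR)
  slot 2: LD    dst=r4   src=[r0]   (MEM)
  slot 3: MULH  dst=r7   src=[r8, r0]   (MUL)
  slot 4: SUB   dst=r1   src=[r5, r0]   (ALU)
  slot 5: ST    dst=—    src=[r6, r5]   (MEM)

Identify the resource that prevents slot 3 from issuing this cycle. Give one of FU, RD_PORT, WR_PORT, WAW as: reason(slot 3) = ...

(0) want 1×MEM +1rd +1wr — yes → AL2|MU2|ME1|BR1|rd5|wr1
(1) want 1×BR +2rd +0wr — yes → AL2|MU2|ME1|BR0|rd3|wr1
(2) want 1×MEM +1rd +1wr — yes → AL2|MU2|ME0|BR0|rd2|wr0
(3) want 1×MUL +2rd +1wr — WR_PORT → AL2|MU2|ME0|BR0|rd2|wr0
(4) want 1×ALU +2rd +1wr — WR_PORT → AL2|MU2|ME0|BR0|rd2|wr0
(5) want 1×MEM +2rd +0wr — FU → AL2|MU2|ME0|BR0|rd2|wr0

reason(slot 3) = WR_PORT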